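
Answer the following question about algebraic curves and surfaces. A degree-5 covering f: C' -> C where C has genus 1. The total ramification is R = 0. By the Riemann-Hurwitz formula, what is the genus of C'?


Riemann-Hurwitz formula: 2g' - 2 = d(2g - 2) + R
Given: d = 5, g = 1, R = 0
2g' - 2 = 5*(2*1 - 2) + 0
2g' - 2 = 5*0 + 0
2g' - 2 = 0 + 0 = 0
2g' = 2
g' = 1

1


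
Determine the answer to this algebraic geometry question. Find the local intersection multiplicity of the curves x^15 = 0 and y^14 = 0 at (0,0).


The intersection multiplicity of V(x^a) and V(y^b) at the origin is:
I(O; V(x^15), V(y^14)) = dim_k(k[x,y]/(x^15, y^14))
A basis for k[x,y]/(x^15, y^14) is the set of monomials x^i * y^j
where 0 <= i < 15 and 0 <= j < 14.
The number of such monomials is 15 * 14 = 210

210


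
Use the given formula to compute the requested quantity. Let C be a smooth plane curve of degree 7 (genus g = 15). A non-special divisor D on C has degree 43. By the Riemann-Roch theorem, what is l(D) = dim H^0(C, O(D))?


First, compute the genus of a smooth plane curve of degree 7:
g = (d-1)(d-2)/2 = (7-1)(7-2)/2 = 15
For a non-special divisor D (i.e., h^1(D) = 0), Riemann-Roch gives:
l(D) = deg(D) - g + 1
Since deg(D) = 43 >= 2g - 1 = 29, D is non-special.
l(D) = 43 - 15 + 1 = 29

29


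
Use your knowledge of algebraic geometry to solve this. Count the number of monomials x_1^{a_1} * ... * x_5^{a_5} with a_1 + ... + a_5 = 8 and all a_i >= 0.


The number of degree-8 monomials in 5 variables is C(d+n-1, n-1).
= C(8+5-1, 5-1) = C(12, 4)
= 495

495


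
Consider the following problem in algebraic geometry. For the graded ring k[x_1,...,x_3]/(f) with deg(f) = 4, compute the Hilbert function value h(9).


For R = k[x_1,...,x_n]/(f) with f homogeneous of degree e:
The Hilbert series is (1 - t^e)/(1 - t)^n.
So h(d) = C(d+n-1, n-1) - C(d-e+n-1, n-1) for d >= e.
With n=3, e=4, d=9:
C(9+3-1, 3-1) = C(11, 2) = 55
C(9-4+3-1, 3-1) = C(7, 2) = 21
h(9) = 55 - 21 = 34

34


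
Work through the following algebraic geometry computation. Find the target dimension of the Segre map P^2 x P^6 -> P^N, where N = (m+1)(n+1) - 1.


The Segre embedding maps P^m x P^n into P^N via
all products of coordinates from each factor.
N = (m+1)(n+1) - 1
N = (2+1)(6+1) - 1
N = 3*7 - 1
N = 21 - 1 = 20

20


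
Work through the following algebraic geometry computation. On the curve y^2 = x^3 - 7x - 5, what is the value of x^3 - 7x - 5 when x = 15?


Compute x^3 - 7x - 5 at x = 15:
x^3 = 15^3 = 3375
(-7)*x = (-7)*15 = -105
Sum: 3375 - 105 - 5 = 3265

3265


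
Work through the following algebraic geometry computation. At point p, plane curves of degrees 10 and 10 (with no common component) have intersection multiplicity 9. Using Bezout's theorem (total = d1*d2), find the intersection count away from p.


By Bezout's theorem, the total intersection number is d1 * d2.
Total = 10 * 10 = 100
Intersection multiplicity at p = 9
Remaining intersections = 100 - 9 = 91

91


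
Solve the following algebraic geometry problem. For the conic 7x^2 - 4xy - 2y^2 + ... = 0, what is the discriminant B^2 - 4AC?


The discriminant of a conic Ax^2 + Bxy + Cy^2 + ... = 0 is B^2 - 4AC.
B^2 = (-4)^2 = 16
4AC = 4*7*(-2) = -56
Discriminant = 16 + 56 = 72

72


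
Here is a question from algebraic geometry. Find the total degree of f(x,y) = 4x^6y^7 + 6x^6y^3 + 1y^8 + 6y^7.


Examine each term for its total degree (sum of exponents).
  Term '4x^6y^7' has total degree 6+7 = 13.
  Term '6x^6y^3' has total degree 6+3 = 9.
  Term '1y^8' has total degree 0+8 = 8.
  Term '6y^7' has total degree 0+7 = 7.
The maximum total degree among all terms is 13.

13


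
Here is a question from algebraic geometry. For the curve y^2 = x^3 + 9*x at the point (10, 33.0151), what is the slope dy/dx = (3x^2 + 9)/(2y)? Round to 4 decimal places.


Using implicit differentiation of y^2 = x^3 + 9*x:
2y * dy/dx = 3x^2 + 9
dy/dx = (3x^2 + 9)/(2y)
Numerator: 3*10^2 + 9 = 309
Denominator: 2*33.0151 = 66.0302
dy/dx = 309/66.0302 = 4.6797

4.6797


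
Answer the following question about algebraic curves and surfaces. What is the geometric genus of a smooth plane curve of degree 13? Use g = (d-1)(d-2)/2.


Using the genus formula for smooth plane curves:
g = (d-1)(d-2)/2
g = (13-1)(13-2)/2
g = 12*11/2
g = 132/2 = 66

66


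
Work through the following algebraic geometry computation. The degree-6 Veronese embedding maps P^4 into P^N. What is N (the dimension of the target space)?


The Veronese embedding v_d: P^n -> P^N maps each point to all
degree-d monomials in n+1 homogeneous coordinates.
N = C(n+d, d) - 1
N = C(4+6, 6) - 1
N = C(10, 6) - 1
C(10, 6) = 210
N = 210 - 1 = 209

209


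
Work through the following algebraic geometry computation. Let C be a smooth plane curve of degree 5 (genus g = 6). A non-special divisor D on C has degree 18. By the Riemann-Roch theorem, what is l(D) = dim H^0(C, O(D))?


First, compute the genus of a smooth plane curve of degree 5:
g = (d-1)(d-2)/2 = (5-1)(5-2)/2 = 6
For a non-special divisor D (i.e., h^1(D) = 0), Riemann-Roch gives:
l(D) = deg(D) - g + 1
Since deg(D) = 18 >= 2g - 1 = 11, D is non-special.
l(D) = 18 - 6 + 1 = 13

13


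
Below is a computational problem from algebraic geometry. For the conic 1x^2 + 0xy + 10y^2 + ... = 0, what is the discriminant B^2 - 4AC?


The discriminant of a conic Ax^2 + Bxy + Cy^2 + ... = 0 is B^2 - 4AC.
B^2 = 0^2 = 0
4AC = 4*1*10 = 40
Discriminant = 0 - 40 = -40

-40


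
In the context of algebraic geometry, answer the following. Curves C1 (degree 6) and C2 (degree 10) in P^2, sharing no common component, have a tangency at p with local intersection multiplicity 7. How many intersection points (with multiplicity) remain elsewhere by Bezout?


By Bezout's theorem, the total intersection number is d1 * d2.
Total = 6 * 10 = 60
Intersection multiplicity at p = 7
Remaining intersections = 60 - 7 = 53

53


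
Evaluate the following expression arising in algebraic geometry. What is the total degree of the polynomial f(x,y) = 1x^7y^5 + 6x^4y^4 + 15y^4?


Examine each term for its total degree (sum of exponents).
  Term '1x^7y^5' has total degree 7+5 = 12.
  Term '6x^4y^4' has total degree 4+4 = 8.
  Term '15y^4' has total degree 0+4 = 4.
The maximum total degree among all terms is 12.

12


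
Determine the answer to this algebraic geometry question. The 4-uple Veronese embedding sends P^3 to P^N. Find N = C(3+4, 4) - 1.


The Veronese embedding v_d: P^n -> P^N maps each point to all
degree-d monomials in n+1 homogeneous coordinates.
N = C(n+d, d) - 1
N = C(3+4, 4) - 1
N = C(7, 4) - 1
C(7, 4) = 35
N = 35 - 1 = 34

34


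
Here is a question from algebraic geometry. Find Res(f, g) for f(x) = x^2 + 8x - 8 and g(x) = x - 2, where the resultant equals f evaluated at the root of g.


For Res(f, x - c), we evaluate f at x = c.
f(2) = 2^2 + 8*2 - 8
= 4 + 16 - 8
= 20 - 8 = 12
Res(f, g) = 12

12


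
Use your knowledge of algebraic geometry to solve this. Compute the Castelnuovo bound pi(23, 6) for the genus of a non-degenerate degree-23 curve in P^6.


Castelnuovo's bound: write d - 1 = m(r-1) + epsilon with 0 <= epsilon < r-1.
d - 1 = 23 - 1 = 22
r - 1 = 6 - 1 = 5
22 = 4*5 + 2, so m = 4, epsilon = 2
pi(d, r) = m(m-1)(r-1)/2 + m*epsilon
= 4*3*5/2 + 4*2
= 60/2 + 8
= 30 + 8 = 38

38


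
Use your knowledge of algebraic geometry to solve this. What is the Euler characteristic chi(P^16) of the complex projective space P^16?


The complex projective space P^16 has one cell in each even real dimension 0, 2, ..., 32.
The cohomology groups are H^{2k}(P^16) = Z for k = 0,...,16, and 0 otherwise.
Euler characteristic = sum of Betti numbers = 1 per even-dimensional cohomology group.
chi(P^16) = 16 + 1 = 17

17


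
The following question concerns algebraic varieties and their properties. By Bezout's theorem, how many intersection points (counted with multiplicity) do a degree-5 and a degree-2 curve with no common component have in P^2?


Bezout's theorem states the intersection count equals the product of degrees.
Intersection count = 5 * 2 = 10

10


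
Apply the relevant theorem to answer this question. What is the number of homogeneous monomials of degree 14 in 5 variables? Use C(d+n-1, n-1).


The number of degree-14 monomials in 5 variables is C(d+n-1, n-1).
= C(14+5-1, 5-1) = C(18, 4)
= 3060

3060


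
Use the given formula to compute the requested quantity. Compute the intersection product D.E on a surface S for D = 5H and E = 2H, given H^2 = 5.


Using bilinearity of the intersection pairing on a surface S:
(aH).(bH) = ab * (H.H)
We have H^2 = 5.
D.E = (5H).(2H) = 5*2*5
= 10*5
= 50

50


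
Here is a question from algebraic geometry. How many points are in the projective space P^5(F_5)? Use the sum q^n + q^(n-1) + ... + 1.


P^5(F_5) has (q^(n+1) - 1)/(q - 1) points.
= 5^5 + 5^4 + 5^3 + 5^2 + 5^1 + 5^0
= 3125 + 625 + 125 + 25 + 5 + 1
= 3906

3906


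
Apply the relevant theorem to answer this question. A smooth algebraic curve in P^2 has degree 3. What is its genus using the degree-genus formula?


Using the genus formula for smooth plane curves:
g = (d-1)(d-2)/2
g = (3-1)(3-2)/2
g = 2*1/2
g = 2/2 = 1

1


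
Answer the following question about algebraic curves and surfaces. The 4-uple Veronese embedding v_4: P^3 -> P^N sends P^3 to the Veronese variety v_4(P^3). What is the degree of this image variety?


The Veronese variety v_4(P^3) has degree d^r.
d^r = 4^3 = 64

64


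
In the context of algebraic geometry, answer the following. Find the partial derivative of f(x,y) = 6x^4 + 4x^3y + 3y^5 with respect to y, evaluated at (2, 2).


df/dy = 4*x^3 + 5*3*y^4
At (2,2): 4*2^3 + 5*3*2^4
= 32 + 240
= 272

272


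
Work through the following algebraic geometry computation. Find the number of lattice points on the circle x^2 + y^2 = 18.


Systematically check integer values of x where x^2 <= 18.
For each valid x, check if 18 - x^2 is a perfect square.
x=3: 18 - 9 = 9, sqrt = 3 (valid)
Total integer solutions found: 4

4


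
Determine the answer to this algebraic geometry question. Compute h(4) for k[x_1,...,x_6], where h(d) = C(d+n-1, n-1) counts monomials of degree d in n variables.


The Hilbert function for the polynomial ring in 6 variables is:
h(d) = C(d+n-1, n-1)
h(4) = C(4+6-1, 6-1) = C(9, 5)
= 9! / (5! * 4!)
= 126

126


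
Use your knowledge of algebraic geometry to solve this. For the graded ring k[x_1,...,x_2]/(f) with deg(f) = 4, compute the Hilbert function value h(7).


For R = k[x_1,...,x_n]/(f) with f homogeneous of degree e:
The Hilbert series is (1 - t^e)/(1 - t)^n.
So h(d) = C(d+n-1, n-1) - C(d-e+n-1, n-1) for d >= e.
With n=2, e=4, d=7:
C(7+2-1, 2-1) = C(8, 1) = 8
C(7-4+2-1, 2-1) = C(4, 1) = 4
h(7) = 8 - 4 = 4

4


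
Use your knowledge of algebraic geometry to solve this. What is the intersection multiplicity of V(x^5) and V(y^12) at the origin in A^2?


The intersection multiplicity of V(x^a) and V(y^b) at the origin is:
I(O; V(x^5), V(y^12)) = dim_k(k[x,y]/(x^5, y^12))
A basis for k[x,y]/(x^5, y^12) is the set of monomials x^i * y^j
where 0 <= i < 5 and 0 <= j < 12.
The number of such monomials is 5 * 12 = 60

60


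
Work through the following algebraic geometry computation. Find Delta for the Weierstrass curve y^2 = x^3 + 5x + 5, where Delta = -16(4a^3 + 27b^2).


Compute each component:
4a^3 = 4*5^3 = 4*125 = 500
27b^2 = 27*5^2 = 27*25 = 675
4a^3 + 27b^2 = 500 + 675 = 1175
Delta = -16*1175 = -18800

-18800


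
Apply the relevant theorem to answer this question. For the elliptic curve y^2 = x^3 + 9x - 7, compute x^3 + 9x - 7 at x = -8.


Compute x^3 + 9x - 7 at x = -8:
x^3 = (-8)^3 = -512
9*x = 9*(-8) = -72
Sum: -512 - 72 - 7 = -591

-591


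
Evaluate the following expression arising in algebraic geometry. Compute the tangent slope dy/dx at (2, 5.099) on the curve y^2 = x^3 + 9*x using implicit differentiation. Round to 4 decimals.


Using implicit differentiation of y^2 = x^3 + 9*x:
2y * dy/dx = 3x^2 + 9
dy/dx = (3x^2 + 9)/(2y)
Numerator: 3*2^2 + 9 = 21
Denominator: 2*5.099 = 10.198
dy/dx = 21/10.198 = 2.0592

2.0592


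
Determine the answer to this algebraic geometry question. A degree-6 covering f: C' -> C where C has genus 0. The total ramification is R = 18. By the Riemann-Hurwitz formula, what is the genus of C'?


Riemann-Hurwitz formula: 2g' - 2 = d(2g - 2) + R
Given: d = 6, g = 0, R = 18
2g' - 2 = 6*(2*0 - 2) + 18
2g' - 2 = 6*(-2) + 18
2g' - 2 = -12 + 18 = 6
2g' = 8
g' = 4

4


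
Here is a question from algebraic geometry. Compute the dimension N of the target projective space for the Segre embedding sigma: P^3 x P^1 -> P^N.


The Segre embedding maps P^m x P^n into P^N via
all products of coordinates from each factor.
N = (m+1)(n+1) - 1
N = (3+1)(1+1) - 1
N = 4*2 - 1
N = 8 - 1 = 7

7


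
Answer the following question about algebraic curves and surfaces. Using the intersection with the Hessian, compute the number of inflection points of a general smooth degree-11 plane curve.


For a general smooth plane curve C of degree d, the inflection points are
the intersection of C with its Hessian curve, which has degree 3(d-2).
By Bezout, the total intersection number is d * 3(d-2) = 11 * 27 = 297.
For a general curve every flex is ordinary, so each contributes
multiplicity 1 to C·Hess(C), and the number of distinct inflection
points is 3d(d-2).
Inflection points = 3*11*(11-2) = 3*11*9 = 297

297


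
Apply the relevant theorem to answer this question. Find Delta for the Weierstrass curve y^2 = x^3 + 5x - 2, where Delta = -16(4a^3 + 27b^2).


Compute each component:
4a^3 = 4*5^3 = 4*125 = 500
27b^2 = 27*(-2)^2 = 27*4 = 108
4a^3 + 27b^2 = 500 + 108 = 608
Delta = -16*608 = -9728

-9728


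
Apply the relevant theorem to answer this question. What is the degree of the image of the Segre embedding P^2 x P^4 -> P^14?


The degree of the Segre variety P^2 x P^4 is C(m+n, m).
= C(6, 2)
= 15

15


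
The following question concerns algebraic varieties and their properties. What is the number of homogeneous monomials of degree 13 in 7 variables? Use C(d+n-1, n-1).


The number of degree-13 monomials in 7 variables is C(d+n-1, n-1).
= C(13+7-1, 7-1) = C(19, 6)
= 27132

27132


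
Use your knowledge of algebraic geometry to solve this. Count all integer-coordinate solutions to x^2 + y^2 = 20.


Systematically check integer values of x where x^2 <= 20.
For each valid x, check if 20 - x^2 is a perfect square.
x=2: 20 - 4 = 16, sqrt = 4 (valid)
x=4: 20 - 16 = 4, sqrt = 2 (valid)
Total integer solutions found: 8

8


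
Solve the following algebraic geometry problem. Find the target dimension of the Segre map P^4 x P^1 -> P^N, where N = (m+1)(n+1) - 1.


The Segre embedding maps P^m x P^n into P^N via
all products of coordinates from each factor.
N = (m+1)(n+1) - 1
N = (4+1)(1+1) - 1
N = 5*2 - 1
N = 10 - 1 = 9

9


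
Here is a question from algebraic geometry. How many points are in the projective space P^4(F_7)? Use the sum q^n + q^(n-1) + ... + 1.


P^4(F_7) has (q^(n+1) - 1)/(q - 1) points.
= 7^4 + 7^3 + 7^2 + 7^1 + 7^0
= 2401 + 343 + 49 + 7 + 1
= 2801

2801


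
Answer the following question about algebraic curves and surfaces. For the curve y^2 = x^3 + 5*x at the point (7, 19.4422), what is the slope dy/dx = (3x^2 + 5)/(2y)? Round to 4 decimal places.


Using implicit differentiation of y^2 = x^3 + 5*x:
2y * dy/dx = 3x^2 + 5
dy/dx = (3x^2 + 5)/(2y)
Numerator: 3*7^2 + 5 = 152
Denominator: 2*19.4422 = 38.8844
dy/dx = 152/38.8844 = 3.9090

3.9090


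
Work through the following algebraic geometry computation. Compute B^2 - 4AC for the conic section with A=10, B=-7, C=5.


The discriminant of a conic Ax^2 + Bxy + Cy^2 + ... = 0 is B^2 - 4AC.
B^2 = (-7)^2 = 49
4AC = 4*10*5 = 200
Discriminant = 49 - 200 = -151

-151


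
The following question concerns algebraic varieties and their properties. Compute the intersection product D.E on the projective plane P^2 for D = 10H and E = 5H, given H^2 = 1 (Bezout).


Using bilinearity of the intersection pairing on the projective plane P^2:
(aH).(bH) = ab * (H.H)
We have H^2 = 1 (Bezout).
D.E = (10H).(5H) = 10*5*1
= 50*1
= 50

50


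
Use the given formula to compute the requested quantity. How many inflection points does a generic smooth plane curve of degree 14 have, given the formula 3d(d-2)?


For a general smooth plane curve C of degree d, the inflection points are
the intersection of C with its Hessian curve, which has degree 3(d-2).
By Bezout, the total intersection number is d * 3(d-2) = 14 * 36 = 504.
For a general curve every flex is ordinary, so each contributes
multiplicity 1 to C·Hess(C), and the number of distinct inflection
points is 3d(d-2).
Inflection points = 3*14*(14-2) = 3*14*12 = 504

504


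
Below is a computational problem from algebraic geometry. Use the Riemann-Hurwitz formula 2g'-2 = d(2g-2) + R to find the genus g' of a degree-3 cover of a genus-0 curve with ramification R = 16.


Riemann-Hurwitz formula: 2g' - 2 = d(2g - 2) + R
Given: d = 3, g = 0, R = 16
2g' - 2 = 3*(2*0 - 2) + 16
2g' - 2 = 3*(-2) + 16
2g' - 2 = -6 + 16 = 10
2g' = 12
g' = 6

6


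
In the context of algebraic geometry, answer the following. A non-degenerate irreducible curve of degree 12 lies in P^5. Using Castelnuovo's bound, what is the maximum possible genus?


Castelnuovo's bound: write d - 1 = m(r-1) + epsilon with 0 <= epsilon < r-1.
d - 1 = 12 - 1 = 11
r - 1 = 5 - 1 = 4
11 = 2*4 + 3, so m = 2, epsilon = 3
pi(d, r) = m(m-1)(r-1)/2 + m*epsilon
= 2*1*4/2 + 2*3
= 8/2 + 6
= 4 + 6 = 10

10


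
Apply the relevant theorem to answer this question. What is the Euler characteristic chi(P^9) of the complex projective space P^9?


The complex projective space P^9 has one cell in each even real dimension 0, 2, ..., 18.
The cohomology groups are H^{2k}(P^9) = Z for k = 0,...,9, and 0 otherwise.
Euler characteristic = sum of Betti numbers = 1 per even-dimensional cohomology group.
chi(P^9) = 9 + 1 = 10

10


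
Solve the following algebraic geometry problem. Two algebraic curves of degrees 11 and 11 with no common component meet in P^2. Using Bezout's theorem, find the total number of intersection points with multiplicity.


Bezout's theorem states the intersection count equals the product of degrees.
Intersection count = 11 * 11 = 121

121


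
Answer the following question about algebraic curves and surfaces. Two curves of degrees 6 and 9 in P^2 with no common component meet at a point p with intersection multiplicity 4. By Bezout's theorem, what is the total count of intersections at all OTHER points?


By Bezout's theorem, the total intersection number is d1 * d2.
Total = 6 * 9 = 54
Intersection multiplicity at p = 4
Remaining intersections = 54 - 4 = 50

50


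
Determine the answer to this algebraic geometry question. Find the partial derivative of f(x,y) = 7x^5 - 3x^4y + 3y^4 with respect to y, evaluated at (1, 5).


df/dy = (-3)*x^4 + 4*3*y^3
At (1,5): (-3)*1^4 + 4*3*5^3
= -3 + 1500
= 1497

1497


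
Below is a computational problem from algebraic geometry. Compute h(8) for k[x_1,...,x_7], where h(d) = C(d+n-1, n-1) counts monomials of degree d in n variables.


The Hilbert function for the polynomial ring in 7 variables is:
h(d) = C(d+n-1, n-1)
h(8) = C(8+7-1, 7-1) = C(14, 6)
= 14! / (6! * 8!)
= 3003

3003


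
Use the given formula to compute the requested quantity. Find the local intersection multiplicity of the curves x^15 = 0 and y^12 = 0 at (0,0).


The intersection multiplicity of V(x^a) and V(y^b) at the origin is:
I(O; V(x^15), V(y^12)) = dim_k(k[x,y]/(x^15, y^12))
A basis for k[x,y]/(x^15, y^12) is the set of monomials x^i * y^j
where 0 <= i < 15 and 0 <= j < 12.
The number of such monomials is 15 * 12 = 180

180


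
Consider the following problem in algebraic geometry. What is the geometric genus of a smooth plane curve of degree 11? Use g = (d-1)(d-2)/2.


Using the genus formula for smooth plane curves:
g = (d-1)(d-2)/2
g = (11-1)(11-2)/2
g = 10*9/2
g = 90/2 = 45

45


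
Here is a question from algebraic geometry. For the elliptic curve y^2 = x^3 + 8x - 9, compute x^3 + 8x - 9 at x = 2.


Compute x^3 + 8x - 9 at x = 2:
x^3 = 2^3 = 8
8*x = 8*2 = 16
Sum: 8 + 16 - 9 = 15

15


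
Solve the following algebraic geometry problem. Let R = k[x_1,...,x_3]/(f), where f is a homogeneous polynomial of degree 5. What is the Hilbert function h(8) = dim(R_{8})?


For R = k[x_1,...,x_n]/(f) with f homogeneous of degree e:
The Hilbert series is (1 - t^e)/(1 - t)^n.
So h(d) = C(d+n-1, n-1) - C(d-e+n-1, n-1) for d >= e.
With n=3, e=5, d=8:
C(8+3-1, 3-1) = C(10, 2) = 45
C(8-5+3-1, 3-1) = C(5, 2) = 10
h(8) = 45 - 10 = 35

35


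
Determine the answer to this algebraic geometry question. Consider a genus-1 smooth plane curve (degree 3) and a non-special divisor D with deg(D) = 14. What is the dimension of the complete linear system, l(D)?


First, compute the genus of a smooth plane curve of degree 3:
g = (d-1)(d-2)/2 = (3-1)(3-2)/2 = 1
For a non-special divisor D (i.e., h^1(D) = 0), Riemann-Roch gives:
l(D) = deg(D) - g + 1
Since deg(D) = 14 >= 2g - 1 = 1, D is non-special.
l(D) = 14 - 1 + 1 = 14

14


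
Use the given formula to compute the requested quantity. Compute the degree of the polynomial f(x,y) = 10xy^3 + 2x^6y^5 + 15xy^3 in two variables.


Examine each term for its total degree (sum of exponents).
  Term '10xy^3' has total degree 1+3 = 4.
  Term '2x^6y^5' has total degree 6+5 = 11.
  Term '15xy^3' has total degree 1+3 = 4.
The maximum total degree among all terms is 11.

11


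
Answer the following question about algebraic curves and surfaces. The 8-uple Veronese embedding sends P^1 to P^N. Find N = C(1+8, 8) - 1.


The Veronese embedding v_d: P^n -> P^N maps each point to all
degree-d monomials in n+1 homogeneous coordinates.
N = C(n+d, d) - 1
N = C(1+8, 8) - 1
N = C(9, 8) - 1
C(9, 8) = 9
N = 9 - 1 = 8

8


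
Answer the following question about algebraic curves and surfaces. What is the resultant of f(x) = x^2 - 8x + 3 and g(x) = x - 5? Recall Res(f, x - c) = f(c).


For Res(f, x - c), we evaluate f at x = c.
f(5) = 5^2 - 8*5 + 3
= 25 - 40 + 3
= -15 + 3 = -12
Res(f, g) = -12

-12


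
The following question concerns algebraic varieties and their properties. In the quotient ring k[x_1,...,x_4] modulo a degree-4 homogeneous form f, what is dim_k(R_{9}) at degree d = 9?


For R = k[x_1,...,x_n]/(f) with f homogeneous of degree e:
The Hilbert series is (1 - t^e)/(1 - t)^n.
So h(d) = C(d+n-1, n-1) - C(d-e+n-1, n-1) for d >= e.
With n=4, e=4, d=9:
C(9+4-1, 4-1) = C(12, 3) = 220
C(9-4+4-1, 4-1) = C(8, 3) = 56
h(9) = 220 - 56 = 164

164


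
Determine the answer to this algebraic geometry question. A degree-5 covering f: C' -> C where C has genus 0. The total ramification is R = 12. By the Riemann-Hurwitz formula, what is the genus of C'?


Riemann-Hurwitz formula: 2g' - 2 = d(2g - 2) + R
Given: d = 5, g = 0, R = 12
2g' - 2 = 5*(2*0 - 2) + 12
2g' - 2 = 5*(-2) + 12
2g' - 2 = -10 + 12 = 2
2g' = 4
g' = 2

2


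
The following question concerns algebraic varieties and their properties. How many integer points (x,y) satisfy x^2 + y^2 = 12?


Systematically check integer values of x where x^2 <= 12.
For each valid x, check if 12 - x^2 is a perfect square.
Total integer solutions found: 0

0


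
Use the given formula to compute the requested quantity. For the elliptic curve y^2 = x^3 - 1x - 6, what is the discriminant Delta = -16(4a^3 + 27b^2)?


Compute each component:
4a^3 = 4*(-1)^3 = 4*(-1) = -4
27b^2 = 27*(-6)^2 = 27*36 = 972
4a^3 + 27b^2 = -4 + 972 = 968
Delta = -16*968 = -15488

-15488


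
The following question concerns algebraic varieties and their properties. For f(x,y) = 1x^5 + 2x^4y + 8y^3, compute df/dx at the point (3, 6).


df/dx = 5*1*x^4 + 4*2*x^3*y
At (3,6): 5*1*3^4 + 4*2*3^3*6
= 405 + 1296
= 1701

1701


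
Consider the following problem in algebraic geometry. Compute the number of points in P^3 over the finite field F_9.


P^3(F_9) has (q^(n+1) - 1)/(q - 1) points.
= 9^3 + 9^2 + 9^1 + 9^0
= 729 + 81 + 9 + 1
= 820

820


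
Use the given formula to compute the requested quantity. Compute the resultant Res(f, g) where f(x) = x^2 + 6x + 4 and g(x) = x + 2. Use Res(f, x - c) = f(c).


For Res(f, x - c), we evaluate f at x = c.
f(-2) = (-2)^2 + 6*(-2) + 4
= 4 - 12 + 4
= -8 + 4 = -4
Res(f, g) = -4

-4


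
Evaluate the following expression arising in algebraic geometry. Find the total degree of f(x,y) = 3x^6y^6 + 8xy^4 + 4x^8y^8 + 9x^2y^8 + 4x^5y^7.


Examine each term for its total degree (sum of exponents).
  Term '3x^6y^6' has total degree 6+6 = 12.
  Term '8xy^4' has total degree 1+4 = 5.
  Term '4x^8y^8' has total degree 8+8 = 16.
  Term '9x^2y^8' has total degree 2+8 = 10.
  Term '4x^5y^7' has total degree 5+7 = 12.
The maximum total degree among all terms is 16.

16


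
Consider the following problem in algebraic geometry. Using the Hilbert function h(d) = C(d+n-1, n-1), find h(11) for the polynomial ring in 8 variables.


The Hilbert function for the polynomial ring in 8 variables is:
h(d) = C(d+n-1, n-1)
h(11) = C(11+8-1, 8-1) = C(18, 7)
= 18! / (7! * 11!)
= 31824

31824


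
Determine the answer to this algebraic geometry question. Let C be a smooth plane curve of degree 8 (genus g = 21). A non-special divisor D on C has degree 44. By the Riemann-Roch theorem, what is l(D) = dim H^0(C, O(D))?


First, compute the genus of a smooth plane curve of degree 8:
g = (d-1)(d-2)/2 = (8-1)(8-2)/2 = 21
For a non-special divisor D (i.e., h^1(D) = 0), Riemann-Roch gives:
l(D) = deg(D) - g + 1
Since deg(D) = 44 >= 2g - 1 = 41, D is non-special.
l(D) = 44 - 21 + 1 = 24

24


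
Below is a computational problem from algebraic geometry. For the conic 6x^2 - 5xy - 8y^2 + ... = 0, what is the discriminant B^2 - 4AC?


The discriminant of a conic Ax^2 + Bxy + Cy^2 + ... = 0 is B^2 - 4AC.
B^2 = (-5)^2 = 25
4AC = 4*6*(-8) = -192
Discriminant = 25 + 192 = 217

217


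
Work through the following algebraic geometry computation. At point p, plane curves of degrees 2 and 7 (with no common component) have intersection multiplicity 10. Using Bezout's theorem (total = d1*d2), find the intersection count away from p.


By Bezout's theorem, the total intersection number is d1 * d2.
Total = 2 * 7 = 14
Intersection multiplicity at p = 10
Remaining intersections = 14 - 10 = 4

4


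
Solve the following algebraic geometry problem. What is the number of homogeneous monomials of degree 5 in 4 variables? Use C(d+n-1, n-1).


The number of degree-5 monomials in 4 variables is C(d+n-1, n-1).
= C(5+4-1, 4-1) = C(8, 3)
= 56

56


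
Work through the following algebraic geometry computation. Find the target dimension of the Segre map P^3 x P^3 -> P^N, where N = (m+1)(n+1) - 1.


The Segre embedding maps P^m x P^n into P^N via
all products of coordinates from each factor.
N = (m+1)(n+1) - 1
N = (3+1)(3+1) - 1
N = 4*4 - 1
N = 16 - 1 = 15

15


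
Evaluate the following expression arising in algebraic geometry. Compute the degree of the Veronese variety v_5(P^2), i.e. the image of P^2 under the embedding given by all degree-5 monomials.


The Veronese variety v_5(P^2) has degree d^r.
d^r = 5^2 = 25

25


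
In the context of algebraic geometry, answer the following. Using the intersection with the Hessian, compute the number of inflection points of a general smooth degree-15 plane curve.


For a general smooth plane curve C of degree d, the inflection points are
the intersection of C with its Hessian curve, which has degree 3(d-2).
By Bezout, the total intersection number is d * 3(d-2) = 15 * 39 = 585.
For a general curve every flex is ordinary, so each contributes
multiplicity 1 to C·Hess(C), and the number of distinct inflection
points is 3d(d-2).
Inflection points = 3*15*(15-2) = 3*15*13 = 585

585


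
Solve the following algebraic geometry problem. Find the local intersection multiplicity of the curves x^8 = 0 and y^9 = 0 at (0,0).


The intersection multiplicity of V(x^a) and V(y^b) at the origin is:
I(O; V(x^8), V(y^9)) = dim_k(k[x,y]/(x^8, y^9))
A basis for k[x,y]/(x^8, y^9) is the set of monomials x^i * y^j
where 0 <= i < 8 and 0 <= j < 9.
The number of such monomials is 8 * 9 = 72

72


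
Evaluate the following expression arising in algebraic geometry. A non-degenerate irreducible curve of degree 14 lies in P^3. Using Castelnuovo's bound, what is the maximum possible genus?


Castelnuovo's bound: write d - 1 = m(r-1) + epsilon with 0 <= epsilon < r-1.
d - 1 = 14 - 1 = 13
r - 1 = 3 - 1 = 2
13 = 6*2 + 1, so m = 6, epsilon = 1
pi(d, r) = m(m-1)(r-1)/2 + m*epsilon
= 6*5*2/2 + 6*1
= 60/2 + 6
= 30 + 6 = 36

36


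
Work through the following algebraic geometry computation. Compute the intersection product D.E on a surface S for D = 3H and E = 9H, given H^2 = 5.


Using bilinearity of the intersection pairing on a surface S:
(aH).(bH) = ab * (H.H)
We have H^2 = 5.
D.E = (3H).(9H) = 3*9*5
= 27*5
= 135

135


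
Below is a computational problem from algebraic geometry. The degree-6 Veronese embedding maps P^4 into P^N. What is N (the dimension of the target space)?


The Veronese embedding v_d: P^n -> P^N maps each point to all
degree-d monomials in n+1 homogeneous coordinates.
N = C(n+d, d) - 1
N = C(4+6, 6) - 1
N = C(10, 6) - 1
C(10, 6) = 210
N = 210 - 1 = 209

209


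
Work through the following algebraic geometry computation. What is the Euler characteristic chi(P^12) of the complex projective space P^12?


The complex projective space P^12 has one cell in each even real dimension 0, 2, ..., 24.
The cohomology groups are H^{2k}(P^12) = Z for k = 0,...,12, and 0 otherwise.
Euler characteristic = sum of Betti numbers = 1 per even-dimensional cohomology group.
chi(P^12) = 12 + 1 = 13

13


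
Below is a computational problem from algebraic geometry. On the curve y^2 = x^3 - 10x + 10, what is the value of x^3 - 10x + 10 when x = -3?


Compute x^3 - 10x + 10 at x = -3:
x^3 = (-3)^3 = -27
(-10)*x = (-10)*(-3) = 30
Sum: -27 + 30 + 10 = 13

13


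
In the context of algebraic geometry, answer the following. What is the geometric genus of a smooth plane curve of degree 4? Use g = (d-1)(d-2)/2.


Using the genus formula for smooth plane curves:
g = (d-1)(d-2)/2
g = (4-1)(4-2)/2
g = 3*2/2
g = 6/2 = 3

3


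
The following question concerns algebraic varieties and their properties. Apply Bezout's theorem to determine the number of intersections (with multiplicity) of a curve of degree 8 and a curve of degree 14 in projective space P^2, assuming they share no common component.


Bezout's theorem states the intersection count equals the product of degrees.
Intersection count = 8 * 14 = 112

112


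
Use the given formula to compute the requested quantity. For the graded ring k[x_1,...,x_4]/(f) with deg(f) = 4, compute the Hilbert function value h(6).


For R = k[x_1,...,x_n]/(f) with f homogeneous of degree e:
The Hilbert series is (1 - t^e)/(1 - t)^n.
So h(d) = C(d+n-1, n-1) - C(d-e+n-1, n-1) for d >= e.
With n=4, e=4, d=6:
C(6+4-1, 4-1) = C(9, 3) = 84
C(6-4+4-1, 4-1) = C(5, 3) = 10
h(6) = 84 - 10 = 74

74


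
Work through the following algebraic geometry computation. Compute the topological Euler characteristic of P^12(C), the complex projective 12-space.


The complex projective space P^12 has one cell in each even real dimension 0, 2, ..., 24.
The cohomology groups are H^{2k}(P^12) = Z for k = 0,...,12, and 0 otherwise.
Euler characteristic = sum of Betti numbers = 1 per even-dimensional cohomology group.
chi(P^12) = 12 + 1 = 13

13


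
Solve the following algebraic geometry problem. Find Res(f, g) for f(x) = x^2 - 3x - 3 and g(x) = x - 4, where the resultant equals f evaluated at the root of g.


For Res(f, x - c), we evaluate f at x = c.
f(4) = 4^2 - 3*4 - 3
= 16 - 12 - 3
= 4 - 3 = 1
Res(f, g) = 1

1


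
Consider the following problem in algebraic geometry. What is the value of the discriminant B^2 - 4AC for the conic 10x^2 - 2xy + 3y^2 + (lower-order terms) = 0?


The discriminant of a conic Ax^2 + Bxy + Cy^2 + ... = 0 is B^2 - 4AC.
B^2 = (-2)^2 = 4
4AC = 4*10*3 = 120
Discriminant = 4 - 120 = -116

-116


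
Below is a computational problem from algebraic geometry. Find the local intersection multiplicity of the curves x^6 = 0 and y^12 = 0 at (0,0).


The intersection multiplicity of V(x^a) and V(y^b) at the origin is:
I(O; V(x^6), V(y^12)) = dim_k(k[x,y]/(x^6, y^12))
A basis for k[x,y]/(x^6, y^12) is the set of monomials x^i * y^j
where 0 <= i < 6 and 0 <= j < 12.
The number of such monomials is 6 * 12 = 72

72


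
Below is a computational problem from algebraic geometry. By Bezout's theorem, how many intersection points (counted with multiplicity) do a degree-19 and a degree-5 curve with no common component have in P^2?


Bezout's theorem states the intersection count equals the product of degrees.
Intersection count = 19 * 5 = 95

95


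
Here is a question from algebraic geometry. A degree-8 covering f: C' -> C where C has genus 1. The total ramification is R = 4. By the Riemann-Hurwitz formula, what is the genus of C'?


Riemann-Hurwitz formula: 2g' - 2 = d(2g - 2) + R
Given: d = 8, g = 1, R = 4
2g' - 2 = 8*(2*1 - 2) + 4
2g' - 2 = 8*0 + 4
2g' - 2 = 0 + 4 = 4
2g' = 6
g' = 3

3


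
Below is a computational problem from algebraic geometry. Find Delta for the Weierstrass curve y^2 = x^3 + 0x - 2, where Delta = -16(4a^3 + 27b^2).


Compute each component:
4a^3 = 4*0^3 = 4*0 = 0
27b^2 = 27*(-2)^2 = 27*4 = 108
4a^3 + 27b^2 = 0 + 108 = 108
Delta = -16*108 = -1728

-1728


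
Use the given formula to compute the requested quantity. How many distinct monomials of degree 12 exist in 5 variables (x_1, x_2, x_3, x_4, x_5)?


The number of degree-12 monomials in 5 variables is C(d+n-1, n-1).
= C(12+5-1, 5-1) = C(16, 4)
= 1820

1820


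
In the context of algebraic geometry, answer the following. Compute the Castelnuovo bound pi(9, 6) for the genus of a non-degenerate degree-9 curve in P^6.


Castelnuovo's bound: write d - 1 = m(r-1) + epsilon with 0 <= epsilon < r-1.
d - 1 = 9 - 1 = 8
r - 1 = 6 - 1 = 5
8 = 1*5 + 3, so m = 1, epsilon = 3
pi(d, r) = m(m-1)(r-1)/2 + m*epsilon
= 1*0*5/2 + 1*3
= 0/2 + 3
= 0 + 3 = 3

3


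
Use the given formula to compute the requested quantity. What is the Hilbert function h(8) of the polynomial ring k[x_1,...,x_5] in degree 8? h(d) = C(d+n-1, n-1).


The Hilbert function for the polynomial ring in 5 variables is:
h(d) = C(d+n-1, n-1)
h(8) = C(8+5-1, 5-1) = C(12, 4)
= 12! / (4! * 8!)
= 495

495


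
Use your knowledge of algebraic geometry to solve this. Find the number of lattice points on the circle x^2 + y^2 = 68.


Systematically check integer values of x where x^2 <= 68.
For each valid x, check if 68 - x^2 is a perfect square.
x=2: 68 - 4 = 64, sqrt = 8 (valid)
x=8: 68 - 64 = 4, sqrt = 2 (valid)
Total integer solutions found: 8

8


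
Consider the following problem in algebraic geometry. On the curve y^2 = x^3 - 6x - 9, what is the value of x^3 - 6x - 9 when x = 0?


Compute x^3 - 6x - 9 at x = 0:
x^3 = 0^3 = 0
(-6)*x = (-6)*0 = 0
Sum: 0 + 0 - 9 = -9

-9


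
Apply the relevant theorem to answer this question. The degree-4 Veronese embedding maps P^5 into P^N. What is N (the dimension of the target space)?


The Veronese embedding v_d: P^n -> P^N maps each point to all
degree-d monomials in n+1 homogeneous coordinates.
N = C(n+d, d) - 1
N = C(5+4, 4) - 1
N = C(9, 4) - 1
C(9, 4) = 126
N = 126 - 1 = 125

125


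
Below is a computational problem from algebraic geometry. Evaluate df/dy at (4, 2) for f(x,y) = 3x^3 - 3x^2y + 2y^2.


df/dy = (-3)*x^2 + 2*2*y^1
At (4,2): (-3)*4^2 + 2*2*2^1
= -48 + 8
= -40

-40


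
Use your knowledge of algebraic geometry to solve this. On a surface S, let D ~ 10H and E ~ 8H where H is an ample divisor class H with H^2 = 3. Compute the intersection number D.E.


Using bilinearity of the intersection pairing on a surface S:
(aH).(bH) = ab * (H.H)
We have H^2 = 3.
D.E = (10H).(8H) = 10*8*3
= 80*3
= 240

240


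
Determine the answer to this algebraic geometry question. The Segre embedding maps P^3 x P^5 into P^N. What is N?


The Segre embedding maps P^m x P^n into P^N via
all products of coordinates from each factor.
N = (m+1)(n+1) - 1
N = (3+1)(5+1) - 1
N = 4*6 - 1
N = 24 - 1 = 23

23


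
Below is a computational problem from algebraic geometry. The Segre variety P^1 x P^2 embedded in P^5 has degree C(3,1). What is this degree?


The degree of the Segre variety P^1 x P^2 is C(m+n, m).
= C(3, 1)
= 3

3


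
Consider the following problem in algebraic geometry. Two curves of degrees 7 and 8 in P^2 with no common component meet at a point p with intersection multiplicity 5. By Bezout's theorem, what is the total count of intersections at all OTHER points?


By Bezout's theorem, the total intersection number is d1 * d2.
Total = 7 * 8 = 56
Intersection multiplicity at p = 5
Remaining intersections = 56 - 5 = 51

51


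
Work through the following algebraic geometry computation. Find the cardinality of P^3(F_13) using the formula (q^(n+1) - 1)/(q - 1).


P^3(F_13) has (q^(n+1) - 1)/(q - 1) points.
= 13^3 + 13^2 + 13^1 + 13^0
= 2197 + 169 + 13 + 1
= 2380

2380


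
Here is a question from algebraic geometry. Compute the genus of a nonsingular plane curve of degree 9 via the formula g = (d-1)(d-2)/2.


Using the genus formula for smooth plane curves:
g = (d-1)(d-2)/2
g = (9-1)(9-2)/2
g = 8*7/2
g = 56/2 = 28

28


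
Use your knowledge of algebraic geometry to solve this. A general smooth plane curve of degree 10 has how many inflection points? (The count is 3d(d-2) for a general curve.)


For a general smooth plane curve C of degree d, the inflection points are
the intersection of C with its Hessian curve, which has degree 3(d-2).
By Bezout, the total intersection number is d * 3(d-2) = 10 * 24 = 240.
For a general curve every flex is ordinary, so each contributes
multiplicity 1 to C·Hess(C), and the number of distinct inflection
points is 3d(d-2).
Inflection points = 3*10*(10-2) = 3*10*8 = 240

240


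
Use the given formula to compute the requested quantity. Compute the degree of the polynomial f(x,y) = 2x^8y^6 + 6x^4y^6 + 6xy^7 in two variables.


Examine each term for its total degree (sum of exponents).
  Term '2x^8y^6' has total degree 8+6 = 14.
  Term '6x^4y^6' has total degree 4+6 = 10.
  Term '6xy^7' has total degree 1+7 = 8.
The maximum total degree among all terms is 14.

14


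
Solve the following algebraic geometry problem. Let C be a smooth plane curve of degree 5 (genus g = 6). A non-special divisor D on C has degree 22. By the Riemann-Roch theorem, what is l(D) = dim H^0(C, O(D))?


First, compute the genus of a smooth plane curve of degree 5:
g = (d-1)(d-2)/2 = (5-1)(5-2)/2 = 6
For a non-special divisor D (i.e., h^1(D) = 0), Riemann-Roch gives:
l(D) = deg(D) - g + 1
Since deg(D) = 22 >= 2g - 1 = 11, D is non-special.
l(D) = 22 - 6 + 1 = 17

17


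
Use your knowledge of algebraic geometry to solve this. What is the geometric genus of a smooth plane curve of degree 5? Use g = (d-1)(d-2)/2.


Using the genus formula for smooth plane curves:
g = (d-1)(d-2)/2
g = (5-1)(5-2)/2
g = 4*3/2
g = 12/2 = 6

6


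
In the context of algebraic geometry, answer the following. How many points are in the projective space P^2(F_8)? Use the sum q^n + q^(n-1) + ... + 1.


P^2(F_8) has (q^(n+1) - 1)/(q - 1) points.
= 8^2 + 8^1 + 8^0
= 64 + 8 + 1
= 73

73


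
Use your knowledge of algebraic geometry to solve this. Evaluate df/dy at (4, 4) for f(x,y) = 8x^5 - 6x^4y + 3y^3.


df/dy = (-6)*x^4 + 3*3*y^2
At (4,4): (-6)*4^4 + 3*3*4^2
= -1536 + 144
= -1392

-1392


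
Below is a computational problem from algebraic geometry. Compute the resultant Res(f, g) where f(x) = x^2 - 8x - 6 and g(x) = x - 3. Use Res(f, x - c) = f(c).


For Res(f, x - c), we evaluate f at x = c.
f(3) = 3^2 - 8*3 - 6
= 9 - 24 - 6
= -15 - 6 = -21
Res(f, g) = -21

-21
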